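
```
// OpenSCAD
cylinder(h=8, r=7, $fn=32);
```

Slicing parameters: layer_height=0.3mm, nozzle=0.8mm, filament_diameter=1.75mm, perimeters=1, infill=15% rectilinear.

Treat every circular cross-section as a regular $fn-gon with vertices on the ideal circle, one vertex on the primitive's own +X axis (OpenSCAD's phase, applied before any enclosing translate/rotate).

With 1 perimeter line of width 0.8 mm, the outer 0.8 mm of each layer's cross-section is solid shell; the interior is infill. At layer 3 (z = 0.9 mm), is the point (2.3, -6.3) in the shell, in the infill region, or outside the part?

shell

At z = 0.9 mm: the r=7 cylinder gives a regular 32-gon of circumradius 7 (constant along its height). Overall, the cross-section is a single solid region. The nearest boundary edge runs (1.37, -6.87)→(2.68, -6.47); distance from the point to it = 0.27 mm. The point is inside the cross-section, 0.27 mm from the nearest boundary — within the 0.8 mm shell band (1 × 0.8).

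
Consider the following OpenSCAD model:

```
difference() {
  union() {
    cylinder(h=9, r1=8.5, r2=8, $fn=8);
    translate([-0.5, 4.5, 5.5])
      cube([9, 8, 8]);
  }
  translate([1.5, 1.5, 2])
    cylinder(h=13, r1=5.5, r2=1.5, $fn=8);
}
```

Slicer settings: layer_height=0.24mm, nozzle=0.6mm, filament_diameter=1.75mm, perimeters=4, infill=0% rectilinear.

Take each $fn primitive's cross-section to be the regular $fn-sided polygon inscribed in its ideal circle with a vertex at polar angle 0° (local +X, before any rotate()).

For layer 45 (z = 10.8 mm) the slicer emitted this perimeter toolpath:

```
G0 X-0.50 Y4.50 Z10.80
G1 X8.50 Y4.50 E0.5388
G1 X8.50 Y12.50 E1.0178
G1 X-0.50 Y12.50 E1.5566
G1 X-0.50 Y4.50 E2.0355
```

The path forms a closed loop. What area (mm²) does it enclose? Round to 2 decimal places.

72.00 mm²

Apply the shoelace formula to the sequence of (X, Y) vertices; enclosed area = 72.00 mm².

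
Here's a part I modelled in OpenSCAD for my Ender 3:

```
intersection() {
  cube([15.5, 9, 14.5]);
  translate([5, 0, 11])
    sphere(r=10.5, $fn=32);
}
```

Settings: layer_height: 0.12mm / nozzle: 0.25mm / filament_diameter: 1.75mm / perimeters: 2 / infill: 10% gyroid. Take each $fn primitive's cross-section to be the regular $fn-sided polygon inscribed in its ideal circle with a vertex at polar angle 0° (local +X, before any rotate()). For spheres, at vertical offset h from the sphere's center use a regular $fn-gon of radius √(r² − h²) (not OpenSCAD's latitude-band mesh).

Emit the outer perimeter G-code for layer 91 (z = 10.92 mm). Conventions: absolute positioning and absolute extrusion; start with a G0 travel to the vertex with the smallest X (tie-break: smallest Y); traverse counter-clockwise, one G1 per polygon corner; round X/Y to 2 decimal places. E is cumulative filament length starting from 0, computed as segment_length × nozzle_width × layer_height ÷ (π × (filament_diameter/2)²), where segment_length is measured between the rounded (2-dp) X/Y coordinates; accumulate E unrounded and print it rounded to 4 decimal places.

At z = 10.92 mm: the cube (footprint 15.5×9) is included at this height; the r=10.5 sphere at (5, 0) contributes a regular 32-gon of circumradius √(10.5²−0.08²) = 10.500; Keeping only the common overlap: the r=10.5 sphere at (5, 0) partially overlaps the 15.5×9 cube; clipping to the common part keeps 125.74 mm² — 1 connected region. The outline is a single polygon with 9 vertices. Extrusion per mm of travel: 0.25 × 0.12 / (π × 0.875²) = 0.012473. Accumulating E over each segment gives final E = 0.5699.

G0 X0.00 Y0.00 Z10.92
G1 X15.50 Y0.00 E0.1933
G1 X15.30 Y2.05 E0.2190
G1 X14.70 Y4.02 E0.2447
G1 X13.73 Y5.83 E0.2703
G1 X12.42 Y7.42 E0.2960
G1 X10.83 Y8.73 E0.3217
G1 X10.33 Y9.00 E0.3288
G1 X0.00 Y9.00 E0.4576
G1 X0.00 Y0.00 E0.5699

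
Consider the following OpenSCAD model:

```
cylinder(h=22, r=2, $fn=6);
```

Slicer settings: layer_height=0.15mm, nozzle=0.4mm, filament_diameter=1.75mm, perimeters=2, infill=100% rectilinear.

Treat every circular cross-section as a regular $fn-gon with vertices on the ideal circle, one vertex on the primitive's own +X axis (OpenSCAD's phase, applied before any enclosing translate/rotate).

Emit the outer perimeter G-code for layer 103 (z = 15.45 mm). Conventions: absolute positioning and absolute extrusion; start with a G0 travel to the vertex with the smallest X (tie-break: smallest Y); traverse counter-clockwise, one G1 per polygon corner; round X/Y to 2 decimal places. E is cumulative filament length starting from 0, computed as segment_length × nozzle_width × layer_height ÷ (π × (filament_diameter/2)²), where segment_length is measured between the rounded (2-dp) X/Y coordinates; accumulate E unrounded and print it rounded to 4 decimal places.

At z = 15.45 mm: the r=2 cylinder contributes a regular 6-gon of circumradius 2. The outline is a single polygon with 6 vertices. Extrusion per mm of travel: 0.4 × 0.15 / (π × 0.875²) = 0.024945. Accumulating E over each segment gives final E = 0.2992.

G0 X-2.00 Y0.00 Z15.45
G1 X-1.00 Y-1.73 E0.0498
G1 X1.00 Y-1.73 E0.0997
G1 X2.00 Y0.00 E0.1496
G1 X1.00 Y1.73 E0.1994
G1 X-1.00 Y1.73 E0.2493
G1 X-2.00 Y0.00 E0.2992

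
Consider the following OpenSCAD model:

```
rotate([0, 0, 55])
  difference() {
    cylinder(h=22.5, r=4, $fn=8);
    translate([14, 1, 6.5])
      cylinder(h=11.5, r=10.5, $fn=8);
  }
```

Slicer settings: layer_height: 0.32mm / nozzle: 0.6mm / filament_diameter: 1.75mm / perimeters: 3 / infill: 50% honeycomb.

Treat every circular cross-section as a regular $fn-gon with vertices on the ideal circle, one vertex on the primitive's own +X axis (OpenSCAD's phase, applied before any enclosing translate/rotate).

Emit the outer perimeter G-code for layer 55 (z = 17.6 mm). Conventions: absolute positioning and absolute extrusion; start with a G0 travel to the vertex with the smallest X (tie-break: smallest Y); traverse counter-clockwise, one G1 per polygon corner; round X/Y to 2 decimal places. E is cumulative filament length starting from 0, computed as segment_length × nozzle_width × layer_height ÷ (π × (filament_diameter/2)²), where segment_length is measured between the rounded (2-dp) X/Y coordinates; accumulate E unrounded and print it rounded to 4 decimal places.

G0 X-3.94 Y-0.69 Z17.60
G1 X-2.29 Y-3.28 E0.2451
G1 X0.69 Y-3.94 E0.4888
G1 X3.28 Y-2.29 E0.7339
G1 X3.94 Y0.69 E0.9776
G1 X2.35 Y3.18 E1.2134
G1 X1.19 Y3.44 E1.3083
G1 X1.13 Y3.54 E1.3176
G1 X-0.69 Y3.94 E1.4663
G1 X-3.28 Y2.29 E1.7115
G1 X-3.94 Y-0.69 E1.9551

At z = 17.6 mm: the cylinder: section is a regular 8-gon, circumradius r=4; the cylinder at (14, 1): section is a regular 8-gon, circumradius r=10.5; After the difference (first − rest): starting from the r=4 cylinder, the r=10.5 cylinder at (14, 1) partially overlaps it — only the 0.09 mm² overlap (of its 311.83 mm²) is removed, clipping the outline — 1 connected region; (whole slice rotated 55° about Z — lengths, areas and connectivity unchanged). The outline is a single polygon with 10 vertices. Extrusion per mm of travel: 0.6 × 0.32 / (π × 0.875²) = 0.079824. Accumulating E over each segment gives final E = 1.9551.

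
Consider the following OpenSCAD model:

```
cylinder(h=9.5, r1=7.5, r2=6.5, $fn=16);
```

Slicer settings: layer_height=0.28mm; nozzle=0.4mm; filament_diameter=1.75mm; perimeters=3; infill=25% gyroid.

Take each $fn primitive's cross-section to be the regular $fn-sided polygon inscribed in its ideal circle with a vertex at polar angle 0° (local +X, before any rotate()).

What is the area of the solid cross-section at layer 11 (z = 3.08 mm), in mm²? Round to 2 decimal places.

157.64 mm²

At z = 3.08 mm: the cone contributes a regular 16-gon of circumradius 7.176 (interpolated between r1=7.5 and r2=6.5 at t=0.324) (area = (16/2)·7.176²·sin(360°/16) = 157.64 mm²). Overall, the cross-section is a single solid region. Net area = 157.64 mm².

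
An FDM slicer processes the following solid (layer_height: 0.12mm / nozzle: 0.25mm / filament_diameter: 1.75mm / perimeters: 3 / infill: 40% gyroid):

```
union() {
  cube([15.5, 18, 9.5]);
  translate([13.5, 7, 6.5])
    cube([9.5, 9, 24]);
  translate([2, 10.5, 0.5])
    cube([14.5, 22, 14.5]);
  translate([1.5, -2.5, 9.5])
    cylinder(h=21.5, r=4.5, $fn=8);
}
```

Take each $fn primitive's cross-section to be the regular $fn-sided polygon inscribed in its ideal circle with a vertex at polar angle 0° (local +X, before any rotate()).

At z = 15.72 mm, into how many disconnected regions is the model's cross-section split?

At z = 15.72 mm: the cube does not reach this height (z outside [0, 9.5]); the cube at (13.5, 7) (footprint 9.5×9) is included at this height; the cube at (2, 10.5) does not reach this height (z outside [0.5, 15]); the r=4.5 cylinder at (1.5, -2.5) contributes a regular 8-gon of circumradius 4.5; Taking the union: the 2 present regions are separate (no shared area or edge), so areas and boundary lengths simply add and each stays a separate island — 2 connected regions. The result has 2 disconnected regions.

2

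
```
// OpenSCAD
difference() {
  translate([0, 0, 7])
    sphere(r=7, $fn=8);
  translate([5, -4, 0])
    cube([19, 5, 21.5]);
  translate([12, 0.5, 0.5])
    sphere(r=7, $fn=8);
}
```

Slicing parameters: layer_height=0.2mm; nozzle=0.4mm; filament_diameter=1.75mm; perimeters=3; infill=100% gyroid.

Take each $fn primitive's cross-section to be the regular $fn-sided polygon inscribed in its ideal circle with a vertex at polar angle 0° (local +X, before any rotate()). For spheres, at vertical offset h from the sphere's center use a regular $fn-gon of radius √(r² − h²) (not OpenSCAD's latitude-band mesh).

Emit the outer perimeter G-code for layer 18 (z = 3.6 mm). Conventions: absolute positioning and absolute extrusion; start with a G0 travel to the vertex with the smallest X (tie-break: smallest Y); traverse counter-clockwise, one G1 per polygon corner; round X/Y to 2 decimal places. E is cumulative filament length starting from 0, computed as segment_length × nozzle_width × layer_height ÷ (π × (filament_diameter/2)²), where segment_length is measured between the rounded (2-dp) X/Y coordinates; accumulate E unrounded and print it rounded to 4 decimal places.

G0 X-6.12 Y0.00 Z3.60
G1 X-4.33 Y-4.33 E0.1558
G1 X0.00 Y-6.12 E0.3117
G1 X4.33 Y-4.33 E0.4675
G1 X5.00 Y-2.70 E0.5261
G1 X5.00 Y1.00 E0.6492
G1 X5.70 Y1.00 E0.6725
G1 X4.33 Y4.33 E0.7922
G1 X0.00 Y6.12 E0.9481
G1 X-4.33 Y4.33 E1.1039
G1 X-6.12 Y0.00 E1.2597

At z = 3.6 mm: the r=7 sphere contributes a regular 8-gon of circumradius √(7²−3.4²) = 6.119; the cube at (5, -4) (footprint 19×5) is included at this height; the r=7 sphere at (12, 0.5) slices to a regular 8-gon of circumradius 6.276 (√(r²−h²) with h=3.1 from center); After the difference (first − rest): starting from the r=7 sphere, the 19×5 cube at (5, -4) partially overlaps it — only the 2.42 mm² overlap (of its 95.00 mm²) is removed, clipping the outline; the r=7 sphere at (12, 0.5) misses the remaining region (no effect) — 1 connected region. The outline is a single polygon with 10 vertices. Extrusion per mm of travel: 0.4 × 0.2 / (π × 0.875²) = 0.033260. Accumulating E over each segment gives final E = 1.2597.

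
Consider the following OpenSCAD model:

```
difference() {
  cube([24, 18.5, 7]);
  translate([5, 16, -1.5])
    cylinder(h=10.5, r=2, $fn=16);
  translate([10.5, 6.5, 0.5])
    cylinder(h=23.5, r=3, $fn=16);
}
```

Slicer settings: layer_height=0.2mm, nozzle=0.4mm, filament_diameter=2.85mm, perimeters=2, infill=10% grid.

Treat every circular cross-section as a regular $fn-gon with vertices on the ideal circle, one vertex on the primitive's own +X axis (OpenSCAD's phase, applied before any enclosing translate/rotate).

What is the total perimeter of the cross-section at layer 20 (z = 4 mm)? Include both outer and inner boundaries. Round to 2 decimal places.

116.21 mm

At z = 4 mm: the cube is present — its section is the full 24×18.5 rectangle (perimeter 85.00 mm); the r=2 cylinder at (5, 16) contributes a regular 16-gon of circumradius 2 (perimeter = 2·16·2.000·sin(180°/16) = 12.49 mm); the r=3 cylinder at (10.5, 6.5) gives a regular 16-gon of circumradius 3 (constant along its height) (perimeter = 2·16·3.000·sin(180°/16) = 18.73 mm); After the difference (first − rest): starting from the 24×18.5 cube, the r=2 cylinder at (5, 16) lies wholly inside it (removes its full 12.25 mm² and its 12.49 mm outline becomes a hole wall); the r=3 cylinder at (10.5, 6.5) lies wholly inside it (removes its full 27.55 mm² and its 18.73 mm outline becomes a hole wall) — boundary (outer + 2 inner loops) = 116.21 mm. Overall, the cross-section is one region with 2 holes. Total boundary length (outer + inner) = 116.21 mm.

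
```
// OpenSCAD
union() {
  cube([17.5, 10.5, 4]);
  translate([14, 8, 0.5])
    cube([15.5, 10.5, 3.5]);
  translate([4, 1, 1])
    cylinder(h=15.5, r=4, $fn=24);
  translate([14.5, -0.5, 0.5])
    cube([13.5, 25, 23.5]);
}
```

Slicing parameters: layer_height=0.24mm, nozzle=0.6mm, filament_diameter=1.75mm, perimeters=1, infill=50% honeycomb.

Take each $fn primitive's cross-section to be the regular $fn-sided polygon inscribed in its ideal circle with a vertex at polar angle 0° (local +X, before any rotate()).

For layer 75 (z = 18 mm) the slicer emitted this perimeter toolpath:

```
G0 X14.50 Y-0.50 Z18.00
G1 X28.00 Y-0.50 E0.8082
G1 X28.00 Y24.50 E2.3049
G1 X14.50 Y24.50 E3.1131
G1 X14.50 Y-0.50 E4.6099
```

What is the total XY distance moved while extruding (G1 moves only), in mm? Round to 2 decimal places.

Sum the Euclidean lengths of each G1 segment: total = 77.00 mm.

77.00 mm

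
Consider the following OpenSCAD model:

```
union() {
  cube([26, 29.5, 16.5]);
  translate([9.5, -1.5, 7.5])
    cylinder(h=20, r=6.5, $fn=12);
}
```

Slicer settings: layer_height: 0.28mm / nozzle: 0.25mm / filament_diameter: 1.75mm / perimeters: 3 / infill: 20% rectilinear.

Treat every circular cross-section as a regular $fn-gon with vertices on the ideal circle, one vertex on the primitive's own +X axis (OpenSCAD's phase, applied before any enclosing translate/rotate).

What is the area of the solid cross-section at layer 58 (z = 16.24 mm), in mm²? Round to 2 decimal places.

At z = 16.24 mm: the cube is present — its section is the full 26×29.5 rectangle (area 767.00 mm²); the cylinder at (9.5, -1.5): section is a regular 12-gon, circumradius r=6.5 (area = (12/2)·6.500²·sin(360°/12) = 126.75 mm²); Combining (union): the regions partially overlap — summed areas 893.75 mm² minus the doubly-counted overlap 44.48 mm² gives 849.27 mm² — area = 849.27 mm². Overall, the cross-section is a single solid region. Net area = 849.27 mm².

849.27 mm²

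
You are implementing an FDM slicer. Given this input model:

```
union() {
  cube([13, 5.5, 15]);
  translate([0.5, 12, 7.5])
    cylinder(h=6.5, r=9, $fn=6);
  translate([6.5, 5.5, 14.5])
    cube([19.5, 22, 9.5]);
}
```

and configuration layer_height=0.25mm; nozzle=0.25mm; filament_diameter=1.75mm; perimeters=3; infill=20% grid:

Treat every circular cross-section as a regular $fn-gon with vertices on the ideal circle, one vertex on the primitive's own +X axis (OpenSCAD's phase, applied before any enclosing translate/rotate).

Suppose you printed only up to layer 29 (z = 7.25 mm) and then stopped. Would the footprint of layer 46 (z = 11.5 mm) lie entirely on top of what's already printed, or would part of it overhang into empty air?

part overhangs

Compare the two slices. At z = 7.25: the cube is present — its section is the full 13×5.5 rectangle (area 71.50 mm²); the cylinder at (0.5, 12) is not intersected at this z (z outside [7.5, 14]); the cube at (6.5, 5.5) is not intersected at this z (z outside [14.5, 24]); Taking the union: only the 13×5.5 cube is present, so the union is just that shape — area = 71.50 mm². At z = 11.5: the cube is present — its section is the full 13×5.5 rectangle (area 71.50 mm²); the cylinder at (0.5, 12): section is a regular 6-gon, circumradius r=9 (area = (6/2)·9.000²·sin(360°/6) = 210.44 mm²); the cube at (6.5, 5.5) does not reach this height (z outside [14.5, 24]); Merging all regions: the regions partially overlap — summed areas 281.94 mm² minus the doubly-counted overlap 6.95 mm² gives 274.99 mm² — area = 274.99 mm². Checking containment: at z = 11.5 the cross-section extends beyond the z = 7.25 cross-section by about 203.49 mm².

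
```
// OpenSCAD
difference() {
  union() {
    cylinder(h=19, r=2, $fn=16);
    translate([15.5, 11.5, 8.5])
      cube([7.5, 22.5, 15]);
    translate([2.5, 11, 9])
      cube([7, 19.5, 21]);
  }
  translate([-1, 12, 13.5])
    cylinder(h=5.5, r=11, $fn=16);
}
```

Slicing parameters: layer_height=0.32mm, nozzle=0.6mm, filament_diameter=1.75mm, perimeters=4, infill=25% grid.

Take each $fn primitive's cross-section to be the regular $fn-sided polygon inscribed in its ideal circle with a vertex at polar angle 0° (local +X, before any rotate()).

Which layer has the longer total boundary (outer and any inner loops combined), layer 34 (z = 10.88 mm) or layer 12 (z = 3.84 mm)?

Layer 34 (z = 10.88): the r=2 cylinder contributes a regular 16-gon of circumradius 2 (perimeter = 2·16·2.000·sin(180°/16) = 12.49 mm); the cube at (15.5, 11.5) (footprint 7.5×22.5) is included at this height (perimeter 60.00 mm); the 7×19.5 cube at (2.5, 11) contributes its full rectangle (perimeter 53.00 mm); Merging all regions: the 3 present regions are separate (no shared area or edge), so areas and boundary lengths simply add and each stays a separate island — boundary = 125.49 mm; the cylinder at (-1, 12) does not reach this height (z outside [13.5, 19]); Taking the first minus the rest: none of the subtracted shapes is present at this height, so the result so far is unchanged — boundary = 125.49 mm. So its perimeter = 125.49 mm. Layer 12 (z = 3.84): the r=2 cylinder gives a regular 16-gon of circumradius 2 (constant along its height) (perimeter = 2·16·2.000·sin(180°/16) = 12.49 mm); the cube at (15.5, 11.5) is not intersected at this z (z outside [8.5, 23.5]); the cube at (2.5, 11) is absent (z outside [9, 30]); Taking the union: only the r=2 cylinder is present, so the union is just that shape — boundary = 12.49 mm; the cylinder at (-1, 12) is not intersected at this z (z outside [13.5, 19]); Taking the first minus the rest: none of the subtracted shapes is present at this height, so the result so far is unchanged — boundary = 12.49 mm. So its perimeter = 12.49 mm. Layer 34 is larger (125.49 vs 12.49 mm).

layer 34 (z = 10.88 mm)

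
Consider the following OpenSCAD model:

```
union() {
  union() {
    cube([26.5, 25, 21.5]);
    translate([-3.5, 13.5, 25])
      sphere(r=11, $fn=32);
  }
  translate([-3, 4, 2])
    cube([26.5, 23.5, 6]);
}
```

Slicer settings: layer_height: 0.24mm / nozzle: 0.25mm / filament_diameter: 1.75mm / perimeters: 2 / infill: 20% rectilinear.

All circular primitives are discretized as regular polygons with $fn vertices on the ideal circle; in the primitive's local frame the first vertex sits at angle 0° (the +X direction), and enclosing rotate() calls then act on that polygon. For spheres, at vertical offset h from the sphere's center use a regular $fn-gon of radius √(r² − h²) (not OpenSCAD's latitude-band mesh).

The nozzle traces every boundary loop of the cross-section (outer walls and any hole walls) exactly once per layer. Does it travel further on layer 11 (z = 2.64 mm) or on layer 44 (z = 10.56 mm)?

Layer 11 (z = 2.64): the 26.5×25 cube contributes its full rectangle (perimeter 103.00 mm); the sphere at (-3.5, 13.5) is absent (|z−center|=22.360 > r=11); Merging all regions: only the 26.5×25 cube is present, so the union is just that shape — boundary = 103.00 mm; the 26.5×23.5 cube at (-3, 4) contributes its full rectangle (perimeter 100.00 mm); Taking the union: the regions partially overlap (shared area 493.50 mm²), so the edge portions inside another operand are dropped and the merged outline is re-measured after clipping — boundary = 114.00 mm. So its perimeter = 114.00 mm. Layer 44 (z = 10.56): the 26.5×25 cube contributes its full rectangle (perimeter 103.00 mm); the sphere at (-3.5, 13.5) is not intersected at this z (|z−center|=14.440 > r=11); Taking the union: only the 26.5×25 cube is present, so the union is just that shape — boundary = 103.00 mm; the cube at (-3, 4) is not intersected at this z (z outside [2, 8]); Merging all regions: only that combined region is present, so the union is just that shape — boundary = 103.00 mm. So its perimeter = 103.00 mm. Layer 11 is larger (114.00 vs 103.00 mm).

layer 11 (z = 2.64 mm)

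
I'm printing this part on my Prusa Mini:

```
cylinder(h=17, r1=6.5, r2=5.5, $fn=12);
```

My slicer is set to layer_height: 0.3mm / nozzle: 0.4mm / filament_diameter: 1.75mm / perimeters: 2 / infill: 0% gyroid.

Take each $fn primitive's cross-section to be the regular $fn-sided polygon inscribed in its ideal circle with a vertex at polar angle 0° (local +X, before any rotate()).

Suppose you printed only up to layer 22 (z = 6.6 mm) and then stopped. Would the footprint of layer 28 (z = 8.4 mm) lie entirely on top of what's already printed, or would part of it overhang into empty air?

entirely on top

Compare the two slices. At z = 6.6: the cone (r1=6.5→r2=5.5) has section circumradius 6.112 here — a regular 12-gon (area = (12/2)·6.112²·sin(360°/12) = 112.06 mm²). At z = 8.4: the cone (r1=6.5→r2=5.5) has section circumradius 6.006 here — a regular 12-gon (area = (12/2)·6.006²·sin(360°/12) = 108.21 mm²). Checking containment: the cross-section at z = 8.4 is a subset of the cross-section at z = 6.6.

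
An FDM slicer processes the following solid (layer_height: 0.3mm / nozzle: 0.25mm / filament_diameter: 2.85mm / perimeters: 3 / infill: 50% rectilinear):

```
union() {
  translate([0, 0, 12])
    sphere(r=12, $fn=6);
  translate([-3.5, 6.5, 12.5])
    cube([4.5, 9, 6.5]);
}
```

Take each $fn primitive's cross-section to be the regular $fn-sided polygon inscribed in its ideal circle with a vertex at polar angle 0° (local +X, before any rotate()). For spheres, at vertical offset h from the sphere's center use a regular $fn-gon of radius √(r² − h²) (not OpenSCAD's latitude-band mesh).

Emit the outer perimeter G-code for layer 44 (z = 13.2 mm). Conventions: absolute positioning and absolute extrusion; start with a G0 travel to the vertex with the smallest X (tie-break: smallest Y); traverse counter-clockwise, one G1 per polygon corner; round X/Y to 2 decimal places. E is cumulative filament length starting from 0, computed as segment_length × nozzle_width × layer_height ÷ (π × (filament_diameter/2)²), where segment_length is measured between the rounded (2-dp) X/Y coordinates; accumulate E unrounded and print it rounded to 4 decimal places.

G0 X-11.94 Y0.00 Z13.20
G1 X-5.97 Y-10.34 E0.1404
G1 X5.97 Y-10.34 E0.2807
G1 X11.94 Y0.00 E0.4211
G1 X5.97 Y10.34 E0.5615
G1 X1.00 Y10.34 E0.6199
G1 X1.00 Y15.50 E0.6806
G1 X-3.50 Y15.50 E0.7335
G1 X-3.50 Y10.34 E0.7941
G1 X-5.97 Y10.34 E0.8232
G1 X-11.94 Y0.00 E0.9636

At z = 13.2 mm: the r=12 sphere slices to a regular 6-gon of circumradius 11.940 (√(r²−h²) with h=1.2 from center); the cube at (-3.5, 6.5) (footprint 4.5×9) is included at this height; Taking the union: the regions partially overlap (shared area 17.28 mm²), so overlapping operands fuse into one piece — 1 connected region. The outline is a single polygon with 10 vertices. Extrusion per mm of travel: 0.25 × 0.3 / (π × 1.425²) = 0.011757. Accumulating E over each segment gives final E = 0.9636.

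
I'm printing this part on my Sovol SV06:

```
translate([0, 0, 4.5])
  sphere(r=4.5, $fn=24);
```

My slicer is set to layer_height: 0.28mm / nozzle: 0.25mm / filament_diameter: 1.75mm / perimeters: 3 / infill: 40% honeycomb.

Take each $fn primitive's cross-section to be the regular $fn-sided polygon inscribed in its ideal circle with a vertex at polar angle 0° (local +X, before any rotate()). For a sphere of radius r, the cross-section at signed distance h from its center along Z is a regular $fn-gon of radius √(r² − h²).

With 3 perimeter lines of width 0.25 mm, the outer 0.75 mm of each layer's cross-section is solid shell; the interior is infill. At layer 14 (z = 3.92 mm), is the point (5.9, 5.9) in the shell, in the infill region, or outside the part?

outside

At z = 3.92 mm: the sphere: section is a regular 24-gon, circumradius = √(r²−h²) = √(4.5²−0.58²) = 4.462. Overall, the cross-section is a single solid region. The nearest boundary edge runs (3.86, 2.23)→(3.16, 3.16); distance from the point to it = 3.88 mm. The point is not inside any of the regions above, so it lies outside the cross-section (3.88 mm from the nearest boundary).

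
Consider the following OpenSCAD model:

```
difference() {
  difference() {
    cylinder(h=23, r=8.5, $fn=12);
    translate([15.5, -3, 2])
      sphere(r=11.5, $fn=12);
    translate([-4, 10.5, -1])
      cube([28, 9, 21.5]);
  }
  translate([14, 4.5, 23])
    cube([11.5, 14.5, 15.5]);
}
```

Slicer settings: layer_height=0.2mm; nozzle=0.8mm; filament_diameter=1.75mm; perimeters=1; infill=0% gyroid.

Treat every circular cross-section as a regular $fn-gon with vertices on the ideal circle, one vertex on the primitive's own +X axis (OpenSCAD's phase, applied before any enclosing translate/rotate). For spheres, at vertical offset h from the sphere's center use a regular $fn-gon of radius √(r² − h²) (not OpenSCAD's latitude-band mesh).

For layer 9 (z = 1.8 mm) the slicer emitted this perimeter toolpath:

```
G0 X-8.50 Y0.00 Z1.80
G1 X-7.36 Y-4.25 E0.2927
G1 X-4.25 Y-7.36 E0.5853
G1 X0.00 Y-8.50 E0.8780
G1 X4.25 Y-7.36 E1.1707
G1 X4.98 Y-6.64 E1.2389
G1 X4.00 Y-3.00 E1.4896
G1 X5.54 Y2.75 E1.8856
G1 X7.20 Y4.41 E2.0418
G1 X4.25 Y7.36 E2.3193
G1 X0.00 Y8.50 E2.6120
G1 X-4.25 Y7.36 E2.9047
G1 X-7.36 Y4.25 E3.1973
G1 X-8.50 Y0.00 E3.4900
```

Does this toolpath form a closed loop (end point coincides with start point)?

yes

Start point (G0): (-8.50, 0.00). End point (last G1): the path returns to the start — closed.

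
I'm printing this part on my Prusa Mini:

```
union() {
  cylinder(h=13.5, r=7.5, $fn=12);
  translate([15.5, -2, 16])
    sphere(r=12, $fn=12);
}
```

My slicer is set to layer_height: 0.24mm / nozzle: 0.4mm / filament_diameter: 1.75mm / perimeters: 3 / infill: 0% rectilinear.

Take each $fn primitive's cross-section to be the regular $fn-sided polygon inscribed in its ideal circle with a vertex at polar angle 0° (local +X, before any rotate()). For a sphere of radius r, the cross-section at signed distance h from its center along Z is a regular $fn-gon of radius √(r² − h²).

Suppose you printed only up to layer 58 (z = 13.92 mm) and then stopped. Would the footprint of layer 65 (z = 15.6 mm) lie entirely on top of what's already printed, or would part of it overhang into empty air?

part overhangs

Compare the two slices. At z = 13.92: the cylinder is absent (z outside [0, 13.5]); the sphere at (15.5, -2): section is a regular 12-gon, circumradius = √(r²−h²) = √(12²−2.08²) = 11.818 (area = (12/2)·11.818²·sin(360°/12) = 419.02 mm²); Taking the union: only the r=12 sphere at (15.5, -2) is present, so the union is just that shape — area = 419.02 mm². At z = 15.6: the cylinder is not intersected at this z (z outside [0, 13.5]); the r=12 sphere at (15.5, -2) slices to a regular 12-gon of circumradius 11.993 (√(r²−h²) with h=0.4 from center) (area = (12/2)·11.993²·sin(360°/12) = 431.52 mm²); Merging all regions: only the r=12 sphere at (15.5, -2) is present, so the union is just that shape — area = 431.52 mm². Checking containment: at z = 15.6 the cross-section extends beyond the z = 13.92 cross-section by about 12.50 mm².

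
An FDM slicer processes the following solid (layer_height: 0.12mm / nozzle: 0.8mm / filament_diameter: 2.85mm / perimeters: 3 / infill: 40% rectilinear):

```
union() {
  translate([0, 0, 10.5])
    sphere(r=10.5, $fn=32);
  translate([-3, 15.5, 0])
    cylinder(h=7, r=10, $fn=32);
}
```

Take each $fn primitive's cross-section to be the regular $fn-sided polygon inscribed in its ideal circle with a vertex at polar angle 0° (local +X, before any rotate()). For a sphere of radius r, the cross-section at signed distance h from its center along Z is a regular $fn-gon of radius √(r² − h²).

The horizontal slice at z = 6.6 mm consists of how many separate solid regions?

1

At z = 6.6 mm: the r=10.5 sphere contributes a regular 32-gon of circumradius √(10.5²−3.9²) = 9.749; the cylinder at (-3, 15.5): section is a regular 32-gon, circumradius r=10; Merging all regions: the regions partially overlap (shared area 31.23 mm²), so overlapping operands fuse into one piece — 1 connected region. The result has 1 disconnected region.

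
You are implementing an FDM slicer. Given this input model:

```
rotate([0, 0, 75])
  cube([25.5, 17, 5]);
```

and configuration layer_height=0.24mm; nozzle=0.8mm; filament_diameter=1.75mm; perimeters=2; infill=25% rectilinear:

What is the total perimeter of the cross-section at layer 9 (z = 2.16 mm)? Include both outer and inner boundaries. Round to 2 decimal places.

85.00 mm

At z = 2.16 mm: the cube (footprint 25.5×17) is included at this height (perimeter 85.00 mm); (rotated 75° about Z; rotation is an isometry so areas/perimeters/island counts are preserved). Overall, the cross-section is a single solid region. Total boundary length (outer) = 85.00 mm.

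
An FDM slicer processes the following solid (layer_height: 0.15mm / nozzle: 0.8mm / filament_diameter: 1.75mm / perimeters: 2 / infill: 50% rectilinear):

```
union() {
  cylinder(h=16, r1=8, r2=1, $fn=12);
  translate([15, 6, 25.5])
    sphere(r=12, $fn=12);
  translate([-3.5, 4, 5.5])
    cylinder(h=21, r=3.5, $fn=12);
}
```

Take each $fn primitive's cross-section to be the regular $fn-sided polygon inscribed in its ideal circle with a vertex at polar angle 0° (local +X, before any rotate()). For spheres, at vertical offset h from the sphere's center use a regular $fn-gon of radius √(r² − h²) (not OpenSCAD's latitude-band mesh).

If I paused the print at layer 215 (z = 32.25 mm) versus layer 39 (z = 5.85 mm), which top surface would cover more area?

layer 215 (z = 32.25 mm)

Layer 215 (z = 32.25): the cone is absent (z outside [0, 16]); the r=12 sphere at (15, 6) contributes a regular 12-gon of circumradius √(12²−6.75²) = 9.922 (area = (12/2)·9.922²·sin(360°/12) = 295.31 mm²); the cylinder at (-3.5, 4) is not intersected at this z (z outside [5.5, 26.5]); Merging all regions: only the r=12 sphere at (15, 6) is present, so the union is just that shape — area = 295.31 mm². So its area = 295.31 mm². Layer 39 (z = 5.85): the cone (r1=8→r2=1) has section circumradius 5.441 here — a regular 12-gon (area = (12/2)·5.441²·sin(360°/12) = 88.80 mm²); the sphere at (15, 6) does not reach this height (|z−center|=19.650 > r=12); the r=3.5 cylinder at (-3.5, 4) contributes a regular 12-gon of circumradius 3.5 (area = (12/2)·3.500²·sin(360°/12) = 36.75 mm²); Taking the union: the regions partially overlap — summed areas 125.55 mm² minus the doubly-counted overlap 15.78 mm² gives 109.77 mm² — area = 109.77 mm². So its area = 109.77 mm². Layer 215 is larger (295.31 vs 109.77 mm²).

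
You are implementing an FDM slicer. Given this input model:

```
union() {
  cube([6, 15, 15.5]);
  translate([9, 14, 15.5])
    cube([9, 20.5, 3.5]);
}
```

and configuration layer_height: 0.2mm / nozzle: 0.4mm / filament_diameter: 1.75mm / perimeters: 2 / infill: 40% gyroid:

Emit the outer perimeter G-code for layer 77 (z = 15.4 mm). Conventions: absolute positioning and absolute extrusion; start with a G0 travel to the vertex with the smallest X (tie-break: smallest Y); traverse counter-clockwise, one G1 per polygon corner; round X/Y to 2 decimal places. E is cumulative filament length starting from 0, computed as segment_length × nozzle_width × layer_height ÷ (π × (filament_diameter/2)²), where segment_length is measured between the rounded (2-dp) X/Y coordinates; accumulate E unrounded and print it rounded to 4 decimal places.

At z = 15.4 mm: the cube (footprint 6×15) is included at this height; the cube at (9, 14) does not reach this height (z outside [15.5, 19]); Taking the union: only the 6×15 cube is present, so the union is just that shape — 1 connected region. The outline is a single polygon with 4 vertices. Extrusion per mm of travel: 0.4 × 0.2 / (π × 0.875²) = 0.033260. Accumulating E over each segment gives final E = 1.3969.

G0 X0.00 Y0.00 Z15.40
G1 X6.00 Y0.00 E0.1996
G1 X6.00 Y15.00 E0.6985
G1 X0.00 Y15.00 E0.8980
G1 X0.00 Y0.00 E1.3969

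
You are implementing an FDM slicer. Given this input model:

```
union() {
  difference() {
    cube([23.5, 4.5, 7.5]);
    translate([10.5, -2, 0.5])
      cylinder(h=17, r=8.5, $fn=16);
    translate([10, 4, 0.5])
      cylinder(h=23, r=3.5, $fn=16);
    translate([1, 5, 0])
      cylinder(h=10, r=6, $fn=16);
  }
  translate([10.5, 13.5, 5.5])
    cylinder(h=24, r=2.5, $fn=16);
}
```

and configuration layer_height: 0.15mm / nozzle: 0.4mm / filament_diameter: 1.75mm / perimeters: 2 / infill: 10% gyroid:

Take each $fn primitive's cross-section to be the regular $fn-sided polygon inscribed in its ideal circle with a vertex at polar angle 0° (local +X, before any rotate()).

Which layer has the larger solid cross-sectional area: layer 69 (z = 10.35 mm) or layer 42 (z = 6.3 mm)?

layer 42 (z = 6.3 mm)

Layer 69 (z = 10.35): the cube is absent (z outside [0, 7.5]); the cylinder at (10.5, -2): section is a regular 16-gon, circumradius r=8.5 (area = (16/2)·8.500²·sin(360°/16) = 221.19 mm²); the r=3.5 cylinder at (10, 4) gives a regular 16-gon of circumradius 3.5 (constant along its height) (area = (16/2)·3.500²·sin(360°/16) = 37.50 mm²); the cylinder at (1, 5) is not intersected at this z (z outside [0, 10]); After the difference (first − rest): the first operand is absent here, so nothing remains; the r=2.5 cylinder at (10.5, 13.5) contributes a regular 16-gon of circumradius 2.5 (area = (16/2)·2.500²·sin(360°/16) = 19.13 mm²); Merging all regions: only the r=2.5 cylinder at (10.5, 13.5) is present, so the union is just that shape — area = 19.13 mm². So its area = 19.13 mm². Layer 42 (z = 6.3): the cube (footprint 23.5×4.5) is included at this height (area 105.75 mm²); the r=8.5 cylinder at (10.5, -2) gives a regular 16-gon of circumradius 8.5 (constant along its height) (area = (16/2)·8.500²·sin(360°/16) = 221.19 mm²); the cylinder at (10, 4): section is a regular 16-gon, circumradius r=3.5 (area = (16/2)·3.500²·sin(360°/16) = 37.50 mm²); the r=6 cylinder at (1, 5) contributes a regular 16-gon of circumradius 6 (area = (16/2)·6.000²·sin(360°/16) = 110.21 mm²); Taking the first minus the rest: starting from the 23.5×4.5 cube (105.75 mm²), the r=8.5 cylinder at (10.5, -2) partially overlaps it — only the 63.74 mm² overlap (of its 221.19 mm²) is removed, clipping the outline; the r=3.5 cylinder at (10, 4) misses the remaining region (no effect); the r=6 cylinder at (1, 5) partially overlaps it — only the 15.38 mm² overlap (of its 110.21 mm²) is removed, clipping the outline — area = 26.63 mm²; the r=2.5 cylinder at (10.5, 13.5) contributes a regular 16-gon of circumradius 2.5 (area = (16/2)·2.500²·sin(360°/16) = 19.13 mm²); Taking the union: the 2 present regions are separate (no shared area or edge), so areas and boundary lengths simply add and each stays a separate island — area = 45.76 mm². So its area = 45.76 mm². Layer 42 is larger (45.76 vs 19.13 mm²).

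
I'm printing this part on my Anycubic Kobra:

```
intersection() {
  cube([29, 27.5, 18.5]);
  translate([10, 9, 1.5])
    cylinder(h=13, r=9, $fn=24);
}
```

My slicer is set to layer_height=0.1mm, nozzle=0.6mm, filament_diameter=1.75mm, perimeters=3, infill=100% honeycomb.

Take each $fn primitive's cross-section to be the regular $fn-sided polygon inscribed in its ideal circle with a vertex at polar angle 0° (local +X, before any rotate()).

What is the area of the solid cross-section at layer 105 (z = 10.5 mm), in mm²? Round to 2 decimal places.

At z = 10.5 mm: the cube is present — its section is the full 29×27.5 rectangle (area 797.50 mm²); the cylinder at (10, 9): section is a regular 24-gon, circumradius r=9 (area = (24/2)·9.000²·sin(360°/24) = 251.57 mm²); After intersecting: the r=9 cylinder at (10, 9) lies inside the 29×27.5 cube, so the common part is the r=9 cylinder at (10, 9) itself — area = 251.57 mm². Overall, the cross-section is a single solid region. Net area = 251.57 mm².

251.57 mm²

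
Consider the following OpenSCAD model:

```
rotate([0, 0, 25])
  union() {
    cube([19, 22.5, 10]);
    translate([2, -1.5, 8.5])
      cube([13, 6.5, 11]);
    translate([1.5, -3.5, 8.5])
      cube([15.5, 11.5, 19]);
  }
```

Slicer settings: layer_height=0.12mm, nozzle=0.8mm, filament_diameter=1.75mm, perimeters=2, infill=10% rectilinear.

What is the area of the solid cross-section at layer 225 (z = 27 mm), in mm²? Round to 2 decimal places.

178.25 mm²

At z = 27 mm: the cube does not reach this height (z outside [0, 10]); the cube at (2, -1.5) is absent (z outside [8.5, 19.5]); the cube at (1.5, -3.5) is present — its section is the full 15.5×11.5 rectangle (area 178.25 mm²); Taking the union: only the 15.5×11.5 cube at (1.5, -3.5) is present, so the union is just that shape — area = 178.25 mm²; (whole slice rotated 25° about Z — lengths, areas and connectivity unchanged). Overall, the cross-section is a single solid region. Net area = 178.25 mm².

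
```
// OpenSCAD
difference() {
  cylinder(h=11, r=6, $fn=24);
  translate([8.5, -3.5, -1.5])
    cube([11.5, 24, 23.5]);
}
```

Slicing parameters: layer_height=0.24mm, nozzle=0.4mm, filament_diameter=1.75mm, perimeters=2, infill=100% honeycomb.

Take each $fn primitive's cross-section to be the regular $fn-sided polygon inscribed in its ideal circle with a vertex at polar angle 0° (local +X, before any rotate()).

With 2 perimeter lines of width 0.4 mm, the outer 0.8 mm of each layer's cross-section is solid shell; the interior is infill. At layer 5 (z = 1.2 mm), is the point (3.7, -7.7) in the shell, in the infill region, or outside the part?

outside

At z = 1.2 mm: the r=6 cylinder contributes a regular 24-gon of circumradius 6; the cube at (8.5, -3.5) (footprint 11.5×24) is included at this height; Taking the first minus the rest: starting from the r=6 cylinder, the 11.5×24 cube at (8.5, -3.5) misses the remaining region (no effect) — 1 connected region. Overall, the cross-section is a single solid region. The nearest boundary edge runs (3.00, -5.20)→(1.55, -5.80); distance from the point to it = 2.58 mm. The point is not inside any of the regions above, so it lies outside the cross-section (2.58 mm from the nearest boundary).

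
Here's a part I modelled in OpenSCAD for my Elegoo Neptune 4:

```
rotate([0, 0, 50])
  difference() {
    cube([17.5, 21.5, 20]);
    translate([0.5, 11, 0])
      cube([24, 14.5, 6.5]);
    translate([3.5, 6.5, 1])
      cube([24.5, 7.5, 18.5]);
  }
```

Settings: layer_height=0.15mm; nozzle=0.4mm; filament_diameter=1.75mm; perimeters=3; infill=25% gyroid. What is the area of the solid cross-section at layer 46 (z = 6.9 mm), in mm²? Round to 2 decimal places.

271.25 mm²

At z = 6.9 mm: the cube (footprint 17.5×21.5) is included at this height (area 376.25 mm²); the cube at (0.5, 11) is absent (z outside [0, 6.5]); the cube at (3.5, 6.5) (footprint 24.5×7.5) is included at this height (area 183.75 mm²); Taking the first minus the rest: starting from the 17.5×21.5 cube (376.25 mm²), the 24.5×7.5 cube at (3.5, 6.5) partially overlaps it — only the 105.00 mm² overlap (of its 183.75 mm²) is removed, clipping the outline — area = 271.25 mm²; (whole slice rotated 50° about Z — lengths, areas and connectivity unchanged). Overall, the cross-section is a single solid region. Net area = 271.25 mm².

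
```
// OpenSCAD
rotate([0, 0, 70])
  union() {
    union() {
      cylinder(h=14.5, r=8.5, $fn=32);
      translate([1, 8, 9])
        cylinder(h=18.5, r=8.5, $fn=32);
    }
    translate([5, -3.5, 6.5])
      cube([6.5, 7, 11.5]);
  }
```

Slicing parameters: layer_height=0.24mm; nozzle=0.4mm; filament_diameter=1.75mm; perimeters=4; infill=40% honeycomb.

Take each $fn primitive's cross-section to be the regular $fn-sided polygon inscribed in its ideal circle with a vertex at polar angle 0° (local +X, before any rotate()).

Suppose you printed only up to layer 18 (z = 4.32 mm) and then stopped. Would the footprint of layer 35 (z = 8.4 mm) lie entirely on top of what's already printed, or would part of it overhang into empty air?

Compare the two slices. At z = 4.32: the r=8.5 cylinder contributes a regular 32-gon of circumradius 8.5 (area = (32/2)·8.500²·sin(360°/32) = 225.52 mm²); the cylinder at (1, 8) does not reach this height (z outside [9, 27.5]); Taking the union: only the r=8.5 cylinder is present, so the union is just that shape — area = 225.52 mm²; the cube at (5, -3.5) is absent (z outside [6.5, 18]); Combining (union): only that combined region is present, so the union is just that shape — area = 225.52 mm²; (rotated 70° about Z; rotation is an isometry so areas/perimeters/island counts are preserved). At z = 8.4: the r=8.5 cylinder contributes a regular 32-gon of circumradius 8.5 (area = (32/2)·8.500²·sin(360°/32) = 225.52 mm²); the cylinder at (1, 8) is not intersected at this z (z outside [9, 27.5]); Combining (union): only the r=8.5 cylinder is present, so the union is just that shape — area = 225.52 mm²; the cube at (5, -3.5) (footprint 6.5×7) is included at this height (area 45.50 mm²); Merging all regions: the regions partially overlap — summed areas 271.02 mm² minus the doubly-counted overlap 22.58 mm² gives 248.44 mm² — area = 248.44 mm²; (rotated 70° about Z; rotation is an isometry so areas/perimeters/island counts are preserved). Checking containment: at z = 8.4 the cross-section extends beyond the z = 4.32 cross-section by about 22.92 mm².

part overhangs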